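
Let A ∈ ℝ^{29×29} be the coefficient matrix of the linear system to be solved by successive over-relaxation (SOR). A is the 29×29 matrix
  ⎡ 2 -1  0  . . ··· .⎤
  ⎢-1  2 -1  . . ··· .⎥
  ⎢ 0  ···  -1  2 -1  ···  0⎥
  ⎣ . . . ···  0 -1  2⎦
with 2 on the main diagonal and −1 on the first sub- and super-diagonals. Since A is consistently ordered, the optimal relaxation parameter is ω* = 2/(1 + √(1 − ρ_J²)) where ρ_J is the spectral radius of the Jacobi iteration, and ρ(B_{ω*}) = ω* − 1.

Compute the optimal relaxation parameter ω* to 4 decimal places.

n=29: λ(B_J) = 1 − λ(A)/2 = cos(kπ/30); k=1 gives ρ_J = 0.9945.
√(1−ρ_J²) simplifies to sin(π/30) = 0.10453.
Young: ω* = 2/(1+√(1−ρ_J²)) = 2/(1+0.10453) = 2/1.10453 = 1.8107.
At ω = 1.8107 every |λ(B_ω)| = ω−1, so ρ_SOR = 0.8107.

ω* = 1.8107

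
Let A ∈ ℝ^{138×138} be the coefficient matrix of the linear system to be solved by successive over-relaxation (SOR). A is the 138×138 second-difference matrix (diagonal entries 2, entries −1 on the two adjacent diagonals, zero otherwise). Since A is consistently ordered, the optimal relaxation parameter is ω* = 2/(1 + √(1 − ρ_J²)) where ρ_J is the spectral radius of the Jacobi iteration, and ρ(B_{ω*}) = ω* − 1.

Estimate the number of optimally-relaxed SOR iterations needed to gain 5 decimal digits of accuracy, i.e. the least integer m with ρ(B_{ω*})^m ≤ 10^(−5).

m = 255

spectrum of D⁻¹(L+U) = {cos(kπ/139) : 1≤k≤138}; ρ_J = cos(π/139) = 0.9997446.
√(1−ρ_J²) simplifies to sin(π/139) = 0.0225995.
ω* = 2/(1 + 0.0225995) = 2/1.0225995 = 1.9557999.
At ω = 1.9557999 every |λ(B_ω)| = ω−1, so ρ_SOR = 0.9557999.
(0.9557999)^m ≤ 10^{−5}  ⇒  m·ln(0.9557999) ≤ −5·ln10  ⇒  m ≥ 254.672  ⇒  m = 255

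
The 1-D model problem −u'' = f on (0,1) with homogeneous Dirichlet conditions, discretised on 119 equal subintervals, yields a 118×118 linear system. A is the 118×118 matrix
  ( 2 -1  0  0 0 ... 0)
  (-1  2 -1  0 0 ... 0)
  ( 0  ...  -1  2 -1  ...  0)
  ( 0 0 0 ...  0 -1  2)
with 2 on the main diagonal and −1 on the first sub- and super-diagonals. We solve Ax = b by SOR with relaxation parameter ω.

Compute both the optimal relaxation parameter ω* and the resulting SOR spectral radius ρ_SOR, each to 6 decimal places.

ω* = 1.948564, ρ_SOR = 0.948564

ρ_J = max_k |cos(kπ/119)| = cos(π/119) = 0.999652
√(1 − cos²(π/119)) = sin(π/119) ≈ 0.0263969.
ω* = 2 / (1 + 0.0263969) = 2 / 1.0263969 ≈ 1.948564.
Hence ρ(B_{ω*}) = 1.948564 − 1 = 0.948564.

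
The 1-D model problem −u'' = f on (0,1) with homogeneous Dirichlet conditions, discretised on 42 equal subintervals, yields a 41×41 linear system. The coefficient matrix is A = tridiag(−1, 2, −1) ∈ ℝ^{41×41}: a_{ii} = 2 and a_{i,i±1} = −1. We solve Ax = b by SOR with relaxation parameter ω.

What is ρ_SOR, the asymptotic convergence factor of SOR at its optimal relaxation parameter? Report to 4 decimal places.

ρ_SOR = 0.8609

n=41: λ(B_J) = 1 − λ(A)/2 = cos(kπ/42); k=1 gives ρ_J = 0.9972.
√(1−ρ_J²) = |sin(π/42)| = 0.07473
ω* = 2/(1+0.07473) = 1.8609
and ρ(B_{ω*}) = 1.8609 − 1 = 0.8609.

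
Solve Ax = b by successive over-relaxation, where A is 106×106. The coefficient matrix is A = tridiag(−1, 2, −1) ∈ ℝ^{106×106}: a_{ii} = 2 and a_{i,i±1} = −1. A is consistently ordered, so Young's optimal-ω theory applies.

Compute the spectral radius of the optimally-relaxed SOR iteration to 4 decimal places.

ρ_SOR = 0.9430

n=106: λ(B_J) = 1 − λ(A)/2 = cos(kπ/107); k=1 gives ρ_J = 0.9996.
1 − cos²(π/107) = sin²(π/107) ⇒ √(1−ρ_J²) = sin(π/107) = 0.02936.
ω* = 2/(1 + 0.02936) = 2/1.02936 = 1.9430.
Hence ρ(B_{ω*}) = 1.9430 − 1 = 0.9430.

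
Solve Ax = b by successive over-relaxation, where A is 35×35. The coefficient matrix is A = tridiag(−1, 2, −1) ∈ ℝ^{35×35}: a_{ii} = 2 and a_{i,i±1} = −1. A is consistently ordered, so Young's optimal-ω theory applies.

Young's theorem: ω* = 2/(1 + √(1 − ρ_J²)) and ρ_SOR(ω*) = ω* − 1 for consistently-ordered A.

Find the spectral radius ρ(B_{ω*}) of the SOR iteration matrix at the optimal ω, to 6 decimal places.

B_J for the 35×35 system has eigenvalues cos(kπ/36); ρ_J = cos(π/36) = 0.996195.
root = sin(π/36) = 0.0871557  (since 1−cos² = sin²).
[ω*] 2 ÷ (1 + 0.0871557) = 2 ÷ 1.0871557 = 1.839663.
ρ_SOR = ω* − 1 = 1.839663 − 1 = 0.839663.

ρ_SOR = 0.839663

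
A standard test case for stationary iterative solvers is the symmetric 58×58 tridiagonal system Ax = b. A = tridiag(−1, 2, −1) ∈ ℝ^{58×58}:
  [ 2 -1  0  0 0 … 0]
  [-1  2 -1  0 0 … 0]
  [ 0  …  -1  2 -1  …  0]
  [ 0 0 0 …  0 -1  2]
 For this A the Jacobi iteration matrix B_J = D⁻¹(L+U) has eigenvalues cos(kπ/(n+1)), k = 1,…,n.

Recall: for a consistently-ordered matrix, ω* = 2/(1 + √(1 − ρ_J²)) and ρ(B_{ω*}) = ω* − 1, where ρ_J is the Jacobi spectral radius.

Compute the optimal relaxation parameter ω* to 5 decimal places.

ω* = 1.89893

With n=58, ρ(Jacobi) = cos(π/59) = 0.99858.
√(1−ρ_J²) simplifies to sin(π/59) = 0.053222.
ω* = 2 / (1 + 0.053222) = 2 / 1.053222 ≈ 1.89893.
[ρ_SOR] ω* − 1 = 0.89893.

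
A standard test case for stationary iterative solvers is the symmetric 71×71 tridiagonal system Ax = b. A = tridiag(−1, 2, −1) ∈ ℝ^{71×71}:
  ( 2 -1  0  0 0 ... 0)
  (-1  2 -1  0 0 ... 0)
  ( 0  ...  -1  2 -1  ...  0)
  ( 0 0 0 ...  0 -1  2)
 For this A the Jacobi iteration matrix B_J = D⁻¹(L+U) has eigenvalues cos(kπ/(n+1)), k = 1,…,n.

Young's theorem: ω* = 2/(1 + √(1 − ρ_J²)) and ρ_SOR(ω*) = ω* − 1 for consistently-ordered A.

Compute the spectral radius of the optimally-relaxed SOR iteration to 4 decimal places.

n=71: λ(B_J) = 1 − λ(A)/2 = cos(kπ/72); k=1 gives ρ_J = 0.9990.
√(1−ρ_J²) = |sin(π/72)| = 0.04362
ω* = 2 / (1 + 0.04362) = 2 / 1.04362 ≈ 1.9164.
Hence ρ(B_{ω*}) = 1.9164 − 1 = 0.9164.

ρ_SOR = 0.9164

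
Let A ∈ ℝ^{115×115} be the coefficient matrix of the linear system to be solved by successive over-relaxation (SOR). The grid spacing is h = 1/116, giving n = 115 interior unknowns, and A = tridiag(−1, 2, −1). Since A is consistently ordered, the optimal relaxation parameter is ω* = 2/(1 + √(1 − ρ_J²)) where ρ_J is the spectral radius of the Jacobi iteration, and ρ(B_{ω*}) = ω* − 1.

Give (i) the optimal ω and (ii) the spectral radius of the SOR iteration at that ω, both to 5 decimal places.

ω* = 1.94727, ρ_SOR = 0.94727

ρ_J = max_k |cos(kπ/116)| = cos(π/116) = 0.99963
√(1−ρ_J²) = |sin(π/116)| = 0.027079
So ω* = 2/1.027079 = 1.94727 (Young).
ρ_SOR = ω* − 1 = 1.94727 − 1 = 0.94727.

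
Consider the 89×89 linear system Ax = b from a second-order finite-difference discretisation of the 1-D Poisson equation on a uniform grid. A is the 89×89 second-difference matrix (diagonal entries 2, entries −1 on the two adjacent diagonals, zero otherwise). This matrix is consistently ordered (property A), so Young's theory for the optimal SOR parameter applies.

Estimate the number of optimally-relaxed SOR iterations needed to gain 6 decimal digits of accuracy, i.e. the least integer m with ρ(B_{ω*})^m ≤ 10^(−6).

m = 198

ρ_J = max_k |cos(kπ/90)| = cos(π/90) = 0.9993908
1 − cos²(π/90) = sin²(π/90) ⇒ √(1−ρ_J²) = sin(π/90) = 0.0348995.
[ω*] 2 ÷ (1 + 0.0348995) = 2 ÷ 1.0348995 = 1.9325548.
ρ_SOR = ω* − 1 = 1.9325548 − 1 = 0.9325548.
ρ_SOR^m ≤ 10^(−6) ⇔ m ≥ 6·ln10/(−ln 0.9325548) = 13.8155/0.0698274 = 197.852; m = ⌈197.852⌉ = 198.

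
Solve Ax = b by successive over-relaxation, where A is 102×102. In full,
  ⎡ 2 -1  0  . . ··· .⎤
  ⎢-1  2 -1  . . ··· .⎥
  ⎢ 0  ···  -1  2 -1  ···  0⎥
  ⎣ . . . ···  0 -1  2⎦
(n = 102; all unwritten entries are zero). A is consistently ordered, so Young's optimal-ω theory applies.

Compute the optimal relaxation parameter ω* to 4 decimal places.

n=102: λ(B_J) = 1 − λ(A)/2 = cos(kπ/103); k=1 gives ρ_J = 0.9995.
√(1 − cos²(π/103)) = sin(π/103) ≈ 0.03050.
So ω* = 2/1.03050 = 1.9408 (Young).
At ω = 1.9408 every |λ(B_ω)| = ω−1, so ρ_SOR = 0.9408.

ω* = 1.9408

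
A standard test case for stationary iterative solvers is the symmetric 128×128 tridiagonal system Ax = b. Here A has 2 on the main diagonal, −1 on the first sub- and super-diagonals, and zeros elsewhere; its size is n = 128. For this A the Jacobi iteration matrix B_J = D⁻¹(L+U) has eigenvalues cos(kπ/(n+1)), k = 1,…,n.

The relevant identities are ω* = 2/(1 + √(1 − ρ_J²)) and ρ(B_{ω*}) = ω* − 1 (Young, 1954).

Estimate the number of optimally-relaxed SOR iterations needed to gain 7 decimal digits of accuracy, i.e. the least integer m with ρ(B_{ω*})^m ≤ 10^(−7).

m = 331

B_J for the 128×128 system has eigenvalues cos(kπ/129); ρ_J = cos(π/129) = 0.9997035.
1 − cos²(π/129) = sin²(π/129) ⇒ √(1−ρ_J²) = sin(π/129) = 0.0243510.
ω* = 2 / (1 + 0.0243510) = 2 / 1.0243510 ≈ 1.9524558.
[ρ_SOR] ω* − 1 = 0.9524558.
(0.9524558)^m ≤ 10^{−7}  ⇒  m·ln(0.9524558) ≤ −7·ln10  ⇒  m ≥ 330.888  ⇒  m = 331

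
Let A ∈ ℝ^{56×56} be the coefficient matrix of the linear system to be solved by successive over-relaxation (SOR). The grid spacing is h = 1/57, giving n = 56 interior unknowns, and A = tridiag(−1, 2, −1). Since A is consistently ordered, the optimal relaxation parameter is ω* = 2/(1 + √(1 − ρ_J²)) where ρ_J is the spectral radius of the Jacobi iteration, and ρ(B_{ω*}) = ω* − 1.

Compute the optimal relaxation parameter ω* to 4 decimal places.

ω* = 1.8956

[ρ_J] n=56: ρ(B_J) = cos(π/(n+1)) = cos(π/57) = 0.9985.
root = sin(π/57) = 0.05509  (since 1−cos² = sin²).
Young: ω* = 2/(1+√(1−ρ_J²)) = 2/(1+0.05509) = 2/1.05509 = 1.8956.
At ω = 1.8956 every |λ(B_ω)| = ω−1, so ρ_SOR = 0.8956.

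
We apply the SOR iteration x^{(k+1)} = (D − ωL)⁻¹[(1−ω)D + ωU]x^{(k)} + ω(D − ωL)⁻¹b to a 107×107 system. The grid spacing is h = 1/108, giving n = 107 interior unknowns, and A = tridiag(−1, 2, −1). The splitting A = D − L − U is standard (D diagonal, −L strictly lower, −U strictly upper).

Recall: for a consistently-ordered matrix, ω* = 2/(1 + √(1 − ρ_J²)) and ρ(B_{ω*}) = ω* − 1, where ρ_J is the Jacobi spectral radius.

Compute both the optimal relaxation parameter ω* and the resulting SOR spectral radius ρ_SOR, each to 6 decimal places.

B_J for the 107×107 system has eigenvalues cos(kπ/108); ρ_J = cos(π/108) = 0.999577.
√(1−ρ_J²) = |sin(π/108)| = 0.0290847
[ω*] 2 ÷ (1 + 0.0290847) = 2 ÷ 1.0290847 = 1.943475.
[ρ_SOR] ω* − 1 = 0.943475.

ω* = 1.943475, ρ_SOR = 0.943475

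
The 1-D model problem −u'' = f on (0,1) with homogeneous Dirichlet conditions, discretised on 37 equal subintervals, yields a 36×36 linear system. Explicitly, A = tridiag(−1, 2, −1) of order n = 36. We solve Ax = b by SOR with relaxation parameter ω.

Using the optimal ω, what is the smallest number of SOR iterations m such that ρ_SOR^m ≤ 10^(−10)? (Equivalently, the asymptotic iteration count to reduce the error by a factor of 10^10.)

spectrum of D⁻¹(L+U) = {cos(kπ/37) : 1≤k≤36}; ρ_J = cos(π/37) = 0.9963975.
√(1 − cos²(π/37)) = sin(π/37) ≈ 0.0848059.
So ω* = 2/1.0848059 = 1.8436478 (Young).
ρ(B_{ω*}) = ω*−1 = 0.8436478
(0.8436478)^m ≤ 10^{−10}  ⇒  m·ln(0.8436478) ≤ −10·ln10  ⇒  m ≥ 135.431  ⇒  m = 136

m = 136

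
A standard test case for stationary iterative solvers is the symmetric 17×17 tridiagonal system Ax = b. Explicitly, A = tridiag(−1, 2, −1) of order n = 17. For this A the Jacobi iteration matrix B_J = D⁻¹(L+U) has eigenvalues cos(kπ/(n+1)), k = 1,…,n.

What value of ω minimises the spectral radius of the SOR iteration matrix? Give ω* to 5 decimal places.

n=17: λ(B_J) = 1 − λ(A)/2 = cos(kπ/18); k=1 gives ρ_J = 0.98481.
√(1−ρ_J²) = |sin(π/18)| = 0.173648
Then 2/(1+√(1−ρ_J²)) = 2/(1+0.173648); ω* = 2/1.173648 = 1.70409.
ρ_SOR = ω* − 1 ≈ 0.70409.

ω* = 1.70409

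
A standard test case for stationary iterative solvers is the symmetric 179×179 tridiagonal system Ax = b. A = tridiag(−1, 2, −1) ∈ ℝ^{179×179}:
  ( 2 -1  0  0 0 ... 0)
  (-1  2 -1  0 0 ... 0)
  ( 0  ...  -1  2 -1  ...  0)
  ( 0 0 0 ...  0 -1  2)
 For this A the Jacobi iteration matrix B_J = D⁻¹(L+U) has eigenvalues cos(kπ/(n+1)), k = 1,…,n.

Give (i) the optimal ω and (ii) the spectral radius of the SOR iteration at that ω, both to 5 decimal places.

n=179: λ(B_J) = 1 − λ(A)/2 = cos(kπ/180); k=1 gives ρ_J = 0.99985.
1 − cos²(π/180) = sin²(π/180) ⇒ √(1−ρ_J²) = sin(π/180) = 0.017452.
ω* = 2/(1 + 0.017452) = 2/1.017452 = 1.96569.
At ω = 1.96569 every |λ(B_ω)| = ω−1, so ρ_SOR = 0.96569.

ω* = 1.96569, ρ_SOR = 0.96569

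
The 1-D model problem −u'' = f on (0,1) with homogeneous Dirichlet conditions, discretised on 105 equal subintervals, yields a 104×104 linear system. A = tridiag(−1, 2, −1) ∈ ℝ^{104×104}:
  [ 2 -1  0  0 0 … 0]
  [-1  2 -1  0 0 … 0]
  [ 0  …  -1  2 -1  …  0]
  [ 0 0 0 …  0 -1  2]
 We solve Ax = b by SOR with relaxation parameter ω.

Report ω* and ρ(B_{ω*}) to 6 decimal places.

B_J for the 104×104 system has eigenvalues cos(kπ/105); ρ_J = cos(π/105) = 0.999552.
√(1−ρ_J²) simplifies to sin(π/105) = 0.0299155.
ω* = 2/(1 + 0.0299155) = 2/1.0299155 = 1.941907.
[ρ_SOR] ω* − 1 = 0.941907.

ω* = 1.941907, ρ_SOR = 0.941907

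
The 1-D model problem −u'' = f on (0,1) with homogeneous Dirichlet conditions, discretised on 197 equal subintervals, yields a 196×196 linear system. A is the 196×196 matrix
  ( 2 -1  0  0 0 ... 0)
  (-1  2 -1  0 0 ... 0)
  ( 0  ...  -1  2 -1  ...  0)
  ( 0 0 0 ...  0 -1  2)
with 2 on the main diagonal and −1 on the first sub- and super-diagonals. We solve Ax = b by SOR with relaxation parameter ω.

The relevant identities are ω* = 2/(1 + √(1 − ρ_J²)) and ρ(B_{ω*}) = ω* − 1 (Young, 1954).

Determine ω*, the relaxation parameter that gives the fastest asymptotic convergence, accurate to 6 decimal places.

ω* = 1.968608

[ρ_J] n=196: ρ(B_J) = cos(π/(n+1)) = cos(π/197) = 0.999873.
root = sin(π/197) = 0.0159465  (since 1−cos² = sin²).
ω* = 2 / (1 + 0.0159465) = 2 / 1.0159465 ≈ 1.968608.
Hence ρ(B_{ω*}) = 1.968608 − 1 = 0.968608.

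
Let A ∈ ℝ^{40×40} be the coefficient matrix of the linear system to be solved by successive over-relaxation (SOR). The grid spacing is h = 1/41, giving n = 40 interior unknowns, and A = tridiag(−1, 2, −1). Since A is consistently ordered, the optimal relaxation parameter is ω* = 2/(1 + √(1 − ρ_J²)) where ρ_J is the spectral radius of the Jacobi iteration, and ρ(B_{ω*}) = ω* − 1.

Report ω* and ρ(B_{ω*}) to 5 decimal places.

ω* = 1.85779, ρ_SOR = 0.85779

With n=40, ρ(Jacobi) = cos(π/41) = 0.99707.
root = sin(π/41) = 0.076549  (since 1−cos² = sin²).
ω* = 2/(1 + 0.076549) = 2/1.076549 = 1.85779.
and ρ(B_{ω*}) = 1.85779 − 1 = 0.85779.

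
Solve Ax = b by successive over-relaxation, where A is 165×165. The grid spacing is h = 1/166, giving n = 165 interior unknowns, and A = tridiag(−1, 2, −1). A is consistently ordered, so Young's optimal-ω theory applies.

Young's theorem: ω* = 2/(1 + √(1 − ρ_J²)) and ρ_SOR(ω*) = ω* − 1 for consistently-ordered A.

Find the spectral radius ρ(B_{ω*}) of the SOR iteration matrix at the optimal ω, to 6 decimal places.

ρ_SOR = 0.962855

n=165: λ(B_J) = 1 − λ(A)/2 = cos(kπ/166); k=1 gives ρ_J = 0.999821.
√(1−ρ_J²) = |sin(π/166)| = 0.0189241
ω* = 2/(1 + 0.0189241) = 2/1.0189241 = 1.962855.
Hence ρ(B_{ω*}) = 1.962855 − 1 = 0.962855.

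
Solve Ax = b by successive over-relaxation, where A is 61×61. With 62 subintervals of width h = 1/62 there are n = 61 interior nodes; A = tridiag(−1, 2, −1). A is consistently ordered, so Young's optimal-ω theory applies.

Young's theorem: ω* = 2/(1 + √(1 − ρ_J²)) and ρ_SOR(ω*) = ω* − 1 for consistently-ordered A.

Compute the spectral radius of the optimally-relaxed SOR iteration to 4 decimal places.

With n=61, ρ(Jacobi) = cos(π/62) = 0.9987.
√(1−ρ_J²) simplifies to sin(π/62) = 0.05065.
Young: ω* = 2/(1+√(1−ρ_J²)) = 2/(1+0.05065) = 2/1.05065 = 1.9036.
ρ_SOR = ω* − 1 ≈ 0.9036.

ρ_SOR = 0.9036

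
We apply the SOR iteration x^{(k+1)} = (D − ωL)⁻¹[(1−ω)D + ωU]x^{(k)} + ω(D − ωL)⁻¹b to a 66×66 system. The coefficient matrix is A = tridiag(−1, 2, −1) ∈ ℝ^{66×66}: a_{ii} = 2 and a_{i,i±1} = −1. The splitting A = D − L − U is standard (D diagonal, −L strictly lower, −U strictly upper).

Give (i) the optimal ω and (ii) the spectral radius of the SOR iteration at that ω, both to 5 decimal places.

ω* = 1.91045, ρ_SOR = 0.91045

spectrum of D⁻¹(L+U) = {cos(kπ/67) : 1≤k≤66}; ρ_J = cos(π/67) = 0.99890.
root = sin(π/67) = 0.046872  (since 1−cos² = sin²).
Young: ω* = 2/(1+√(1−ρ_J²)) = 2/(1+0.046872) = 2/1.046872 = 1.91045.
ρ_SOR = ω* − 1 ≈ 0.91045.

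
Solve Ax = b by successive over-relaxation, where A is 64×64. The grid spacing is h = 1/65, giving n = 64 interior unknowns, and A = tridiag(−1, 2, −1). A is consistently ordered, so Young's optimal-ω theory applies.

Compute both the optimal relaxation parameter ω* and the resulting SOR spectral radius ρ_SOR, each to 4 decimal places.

½·tridiag(1,0,1) at n=64: λ_k = cos(kπ/65); max |λ| at k=1 ⇒ ρ_J = cos(π/65) ≈ 0.9988.
√(1−ρ_J²) simplifies to sin(π/65) = 0.04831.
[ω*] 2 ÷ (1 + 0.04831) = 2 ÷ 1.04831 = 1.9078.
[ρ_SOR] ω* − 1 = 0.9078.

ω* = 1.9078, ρ_SOR = 0.9078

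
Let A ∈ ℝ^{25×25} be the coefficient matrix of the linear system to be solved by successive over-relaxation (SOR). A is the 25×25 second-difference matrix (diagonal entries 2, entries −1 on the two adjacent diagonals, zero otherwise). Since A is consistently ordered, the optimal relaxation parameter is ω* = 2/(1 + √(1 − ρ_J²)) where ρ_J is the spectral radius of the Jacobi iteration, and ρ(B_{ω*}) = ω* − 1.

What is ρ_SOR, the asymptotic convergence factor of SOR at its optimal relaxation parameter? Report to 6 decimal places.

ρ_J = max_k |cos(kπ/26)| = cos(π/26) = 0.992709
√(1−ρ_J²) simplifies to sin(π/26) = 0.1205367.
ω* = 2/(1 + 0.1205367) = 2/1.1205367 = 1.784859.
Hence ρ(B_{ω*}) = 1.784859 − 1 = 0.784859.

ρ_SOR = 0.784859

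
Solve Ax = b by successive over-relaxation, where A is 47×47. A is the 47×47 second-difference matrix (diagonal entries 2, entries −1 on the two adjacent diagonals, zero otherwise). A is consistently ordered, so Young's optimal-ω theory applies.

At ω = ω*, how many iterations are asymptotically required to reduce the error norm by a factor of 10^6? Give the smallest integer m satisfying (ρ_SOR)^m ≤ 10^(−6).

m = 106

[ρ_J] n=47: ρ(B_J) = cos(π/(n+1)) = cos(π/48) = 0.9978589.
√(1−ρ_J²) = |sin(π/48)| = 0.0654031
[ω*] 2 ÷ (1 + 0.0654031) = 2 ÷ 1.0654031 = 1.8772237.
At ω = 1.8772237 every |λ(B_ω)| = ω−1, so ρ_SOR = 0.8772237.
m ≥ 6·ln10 / (−ln 0.8772237) = 105.467; smallest integer m = 106.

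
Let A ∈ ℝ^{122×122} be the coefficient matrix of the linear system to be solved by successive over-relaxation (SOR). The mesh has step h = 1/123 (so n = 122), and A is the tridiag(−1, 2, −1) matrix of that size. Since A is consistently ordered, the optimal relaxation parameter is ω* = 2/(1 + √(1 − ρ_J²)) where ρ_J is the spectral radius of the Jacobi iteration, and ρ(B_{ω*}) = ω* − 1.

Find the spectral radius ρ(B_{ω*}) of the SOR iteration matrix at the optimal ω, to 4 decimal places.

ρ_SOR = 0.9502

spectrum of D⁻¹(L+U) = {cos(kπ/123) : 1≤k≤122}; ρ_J = cos(π/123) = 0.9997.
√(1−ρ_J²) simplifies to sin(π/123) = 0.02554.
ω* = 2/(1+0.02554) = 1.9502
Hence ρ(B_{ω*}) = 1.9502 − 1 = 0.9502.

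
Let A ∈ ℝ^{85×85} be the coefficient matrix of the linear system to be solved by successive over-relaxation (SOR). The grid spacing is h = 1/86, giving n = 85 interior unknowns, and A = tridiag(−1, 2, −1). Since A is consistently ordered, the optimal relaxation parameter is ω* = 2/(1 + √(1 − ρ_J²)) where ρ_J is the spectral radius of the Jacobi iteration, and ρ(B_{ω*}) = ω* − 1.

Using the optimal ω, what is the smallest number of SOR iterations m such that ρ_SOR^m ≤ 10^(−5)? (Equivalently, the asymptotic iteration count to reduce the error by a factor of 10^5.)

m = 158

ρ_J = max_k |cos(kπ/86)| = cos(π/86) = 0.9993328
√(1−ρ_J²) = |sin(π/86)| = 0.0365220
Young: ω* = 2/(1+√(1−ρ_J²)) = 2/(1+0.0365220) = 2/1.0365220 = 1.9295297.
ρ_SOR = ω* − 1 = 1.9295297 − 1 = 0.9295297.
5·ln10 = 11.5129; −ln(0.9295297) = 0.0730765; m = ⌈11.5129/0.0730765⌉ = ⌈157.546⌉ = 158.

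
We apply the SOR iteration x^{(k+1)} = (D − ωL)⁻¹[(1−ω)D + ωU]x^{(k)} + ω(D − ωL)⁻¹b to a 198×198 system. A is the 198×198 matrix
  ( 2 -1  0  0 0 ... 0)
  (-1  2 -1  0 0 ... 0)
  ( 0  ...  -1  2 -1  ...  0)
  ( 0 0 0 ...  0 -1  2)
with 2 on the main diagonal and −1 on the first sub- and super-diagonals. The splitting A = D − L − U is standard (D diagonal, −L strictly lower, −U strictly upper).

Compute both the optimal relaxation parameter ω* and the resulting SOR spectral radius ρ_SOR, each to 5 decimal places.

ω* = 1.96892, ρ_SOR = 0.96892

½·tridiag(1,0,1) at n=198: λ_k = cos(kπ/199); max |λ| at k=1 ⇒ ρ_J = cos(π/199) ≈ 0.99988.
√(1 − cos²(π/199)) = sin(π/199) ≈ 0.015786.
ω* = 2 / (1 + 0.015786) = 2 / 1.015786 ≈ 1.96892.
ρ(B_{ω*}) = ω*−1 = 0.96892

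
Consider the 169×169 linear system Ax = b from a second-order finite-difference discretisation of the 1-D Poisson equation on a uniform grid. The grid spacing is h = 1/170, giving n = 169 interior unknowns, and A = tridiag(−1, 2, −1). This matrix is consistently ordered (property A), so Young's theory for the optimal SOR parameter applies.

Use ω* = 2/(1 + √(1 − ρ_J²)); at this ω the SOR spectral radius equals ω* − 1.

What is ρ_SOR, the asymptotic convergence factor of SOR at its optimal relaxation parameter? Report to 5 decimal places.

ρ_SOR = 0.96371

[ρ_J] n=169: ρ(B_J) = cos(π/(n+1)) = cos(π/170) = 0.99983.
√(1 − cos²(π/170)) = sin(π/170) ≈ 0.018479.
ω* = 2/(1+0.018479) = 1.96371
and ρ(B_{ω*}) = 1.96371 − 1 = 0.96371.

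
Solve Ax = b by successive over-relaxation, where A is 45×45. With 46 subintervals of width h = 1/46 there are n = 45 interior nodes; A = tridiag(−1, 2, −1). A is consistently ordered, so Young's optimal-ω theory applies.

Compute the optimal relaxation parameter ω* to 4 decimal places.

ω* = 1.8722

spectrum of D⁻¹(L+U) = {cos(kπ/46) : 1≤k≤45}; ρ_J = cos(π/46) = 0.9977.
√(1−ρ_J²) simplifies to sin(π/46) = 0.06824.
Then 2/(1+√(1−ρ_J²)) = 2/(1+0.06824); ω* = 2/1.06824 = 1.8722.
Hence ρ(B_{ω*}) = 1.8722 − 1 = 0.8722.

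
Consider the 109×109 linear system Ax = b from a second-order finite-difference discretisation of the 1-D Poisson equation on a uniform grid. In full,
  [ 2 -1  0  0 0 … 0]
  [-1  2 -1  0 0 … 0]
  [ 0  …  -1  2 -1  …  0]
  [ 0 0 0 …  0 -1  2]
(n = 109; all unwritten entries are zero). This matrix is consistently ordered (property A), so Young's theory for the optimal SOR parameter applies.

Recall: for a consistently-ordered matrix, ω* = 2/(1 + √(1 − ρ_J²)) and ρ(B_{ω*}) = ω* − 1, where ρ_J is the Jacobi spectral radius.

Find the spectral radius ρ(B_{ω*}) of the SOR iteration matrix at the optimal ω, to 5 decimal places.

B_J for the 109×109 system has eigenvalues cos(kπ/110); ρ_J = cos(π/110) = 0.99959.
1 − cos²(π/110) = sin²(π/110) ⇒ √(1−ρ_J²) = sin(π/110) = 0.028556.
So ω* = 2/1.028556 = 1.94447 (Young).
and ρ(B_{ω*}) = 1.94447 − 1 = 0.94447.

ρ_SOR = 0.94447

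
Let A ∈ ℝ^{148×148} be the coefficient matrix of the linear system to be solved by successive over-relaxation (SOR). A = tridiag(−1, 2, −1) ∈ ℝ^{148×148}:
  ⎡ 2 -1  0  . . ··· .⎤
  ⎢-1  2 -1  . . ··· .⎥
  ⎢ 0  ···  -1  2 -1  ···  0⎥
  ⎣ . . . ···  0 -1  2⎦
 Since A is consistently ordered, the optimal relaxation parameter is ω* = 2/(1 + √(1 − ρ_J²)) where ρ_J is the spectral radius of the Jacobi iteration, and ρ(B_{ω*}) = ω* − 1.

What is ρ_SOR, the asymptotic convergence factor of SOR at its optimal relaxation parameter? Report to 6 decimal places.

ρ_SOR = 0.958705

[ρ_J] n=148: ρ(B_J) = cos(π/(n+1)) = cos(π/149) = 0.999778.
√(1 − cos²(π/149)) = sin(π/149) ≈ 0.0210830.
Young: ω* = 2/(1+√(1−ρ_J²)) = 2/(1+0.0210830) = 2/1.0210830 = 1.958705.
ρ_SOR = ω* − 1 = 1.958705 − 1 = 0.958705.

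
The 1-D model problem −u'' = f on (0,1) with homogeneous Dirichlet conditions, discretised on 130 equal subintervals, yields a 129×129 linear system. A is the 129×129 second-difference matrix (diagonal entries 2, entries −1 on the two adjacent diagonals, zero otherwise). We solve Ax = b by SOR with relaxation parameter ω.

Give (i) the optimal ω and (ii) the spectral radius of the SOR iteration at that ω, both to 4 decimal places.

n=129: λ(B_J) = 1 − λ(A)/2 = cos(kπ/130); k=1 gives ρ_J = 0.9997.
√(1−ρ_J²) simplifies to sin(π/130) = 0.02416.
ω* = 2/(1 + 0.02416) = 2/1.02416 = 1.9528.
[ρ_SOR] ω* − 1 = 0.9528.

ω* = 1.9528, ρ_SOR = 0.9528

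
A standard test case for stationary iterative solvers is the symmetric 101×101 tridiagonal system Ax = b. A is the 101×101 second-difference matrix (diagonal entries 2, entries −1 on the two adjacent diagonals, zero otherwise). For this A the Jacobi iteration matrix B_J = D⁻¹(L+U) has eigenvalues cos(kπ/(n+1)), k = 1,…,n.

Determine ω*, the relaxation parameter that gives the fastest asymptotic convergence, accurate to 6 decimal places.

spectrum of D⁻¹(L+U) = {cos(kπ/102) : 1≤k≤101}; ρ_J = cos(π/102) = 0.999526.
root = sin(π/102) = 0.0307951  (since 1−cos² = sin²).
Then 2/(1+√(1−ρ_J²)) = 2/(1+0.0307951); ω* = 2/1.0307951 = 1.940250.
ρ_SOR = ω* − 1 ≈ 0.940250.

ω* = 1.940250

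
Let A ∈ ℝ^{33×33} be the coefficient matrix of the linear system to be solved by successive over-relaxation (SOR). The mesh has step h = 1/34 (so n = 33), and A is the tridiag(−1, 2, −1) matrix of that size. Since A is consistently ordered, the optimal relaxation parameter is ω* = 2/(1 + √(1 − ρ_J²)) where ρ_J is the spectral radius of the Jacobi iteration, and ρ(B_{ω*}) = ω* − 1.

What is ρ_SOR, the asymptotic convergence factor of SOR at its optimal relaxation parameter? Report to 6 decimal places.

ρ_SOR = 0.831052

n=33: λ(B_J) = 1 − λ(A)/2 = cos(kπ/34); k=1 gives ρ_J = 0.995734.
√(1 − cos²(π/34)) = sin(π/34) ≈ 0.0922684.
So ω* = 2/1.0922684 = 1.831052 (Young).
At ω = 1.831052 every |λ(B_ω)| = ω−1, so ρ_SOR = 0.831052.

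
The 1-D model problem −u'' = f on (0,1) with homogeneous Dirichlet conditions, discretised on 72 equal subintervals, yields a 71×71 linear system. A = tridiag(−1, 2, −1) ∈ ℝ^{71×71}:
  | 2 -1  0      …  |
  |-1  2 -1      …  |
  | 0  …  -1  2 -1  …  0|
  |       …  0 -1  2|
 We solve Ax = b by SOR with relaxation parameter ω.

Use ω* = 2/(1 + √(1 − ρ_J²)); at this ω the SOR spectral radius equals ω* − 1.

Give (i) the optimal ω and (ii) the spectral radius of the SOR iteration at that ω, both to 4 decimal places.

ω* = 1.9164, ρ_SOR = 0.9164

[ρ_J] n=71: ρ(B_J) = cos(π/(n+1)) = cos(π/72) = 0.9990.
√(1−ρ_J²) simplifies to sin(π/72) = 0.04362.
ω* = 2 / (1 + 0.04362) = 2 / 1.04362 ≈ 1.9164.
and ρ(B_{ω*}) = 1.9164 − 1 = 0.9164.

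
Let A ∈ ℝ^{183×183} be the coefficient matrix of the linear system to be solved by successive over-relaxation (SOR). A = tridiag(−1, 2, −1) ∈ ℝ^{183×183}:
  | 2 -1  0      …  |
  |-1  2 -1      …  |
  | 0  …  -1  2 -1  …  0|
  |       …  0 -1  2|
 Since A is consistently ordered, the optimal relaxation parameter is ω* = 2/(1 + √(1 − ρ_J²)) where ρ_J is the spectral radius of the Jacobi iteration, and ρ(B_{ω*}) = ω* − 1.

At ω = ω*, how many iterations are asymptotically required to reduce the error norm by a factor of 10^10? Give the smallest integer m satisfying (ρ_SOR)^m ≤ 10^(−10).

m = 675

With n=183, ρ(Jacobi) = cos(π/184) = 0.9998542.
√(1−ρ_J²) = |sin(π/184)| = 0.0170730
[ω*] 2 ÷ (1 + 0.0170730) = 2 ÷ 1.0170730 = 1.9664272.
Hence ρ(B_{ω*}) = 1.9664272 − 1 = 0.9664272.
For 10 digits: m = 10·ln10 / (−ln 0.9664272) = 23.0259/0.0341493 = 674.272; round up → m = 675.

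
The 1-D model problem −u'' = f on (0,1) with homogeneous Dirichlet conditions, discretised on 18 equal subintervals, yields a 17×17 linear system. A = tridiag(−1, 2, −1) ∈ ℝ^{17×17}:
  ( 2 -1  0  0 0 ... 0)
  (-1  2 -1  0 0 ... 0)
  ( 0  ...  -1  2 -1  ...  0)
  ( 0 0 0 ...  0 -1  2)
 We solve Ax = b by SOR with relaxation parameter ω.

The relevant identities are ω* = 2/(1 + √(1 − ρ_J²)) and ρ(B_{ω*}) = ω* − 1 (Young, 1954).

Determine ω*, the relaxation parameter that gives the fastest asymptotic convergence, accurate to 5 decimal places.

ω* = 1.70409

[ρ_J] n=17: ρ(B_J) = cos(π/(n+1)) = cos(π/18) = 0.98481.
√(1 − cos²(π/18)) = sin(π/18) ≈ 0.173648.
Then 2/(1+√(1−ρ_J²)) = 2/(1+0.173648); ω* = 2/1.173648 = 1.70409.
ρ(B_{ω*}) = ω*−1 = 0.70409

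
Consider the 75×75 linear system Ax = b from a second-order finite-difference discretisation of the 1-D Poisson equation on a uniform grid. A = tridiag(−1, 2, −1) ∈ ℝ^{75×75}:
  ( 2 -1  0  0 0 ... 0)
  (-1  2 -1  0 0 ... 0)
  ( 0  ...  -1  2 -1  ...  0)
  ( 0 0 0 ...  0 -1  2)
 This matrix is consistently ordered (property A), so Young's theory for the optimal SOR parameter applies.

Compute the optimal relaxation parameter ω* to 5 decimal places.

With n=75, ρ(Jacobi) = cos(π/76) = 0.99915.
root = sin(π/76) = 0.041325  (since 1−cos² = sin²).
ω* = 2/(1 + 0.041325) = 2/1.041325 = 1.92063.
and ρ(B_{ω*}) = 1.92063 − 1 = 0.92063.

ω* = 1.92063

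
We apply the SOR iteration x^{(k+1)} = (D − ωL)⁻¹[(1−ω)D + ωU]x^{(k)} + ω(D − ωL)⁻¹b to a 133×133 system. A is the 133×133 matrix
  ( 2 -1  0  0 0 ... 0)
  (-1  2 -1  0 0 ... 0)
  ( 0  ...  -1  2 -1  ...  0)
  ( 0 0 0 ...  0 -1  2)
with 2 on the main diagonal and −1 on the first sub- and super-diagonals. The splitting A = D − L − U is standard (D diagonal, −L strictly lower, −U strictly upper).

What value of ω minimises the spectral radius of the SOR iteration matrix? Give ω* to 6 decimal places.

ω* = 1.954189

ρ_J = max_k |cos(kπ/134)| = cos(π/134) = 0.999725
1 − cos²(π/134) = sin²(π/134) ⇒ √(1−ρ_J²) = sin(π/134) = 0.0234426.
ω* = 2/(1+0.0234426) = 1.954189
ρ_SOR = ω* − 1 ≈ 0.954189.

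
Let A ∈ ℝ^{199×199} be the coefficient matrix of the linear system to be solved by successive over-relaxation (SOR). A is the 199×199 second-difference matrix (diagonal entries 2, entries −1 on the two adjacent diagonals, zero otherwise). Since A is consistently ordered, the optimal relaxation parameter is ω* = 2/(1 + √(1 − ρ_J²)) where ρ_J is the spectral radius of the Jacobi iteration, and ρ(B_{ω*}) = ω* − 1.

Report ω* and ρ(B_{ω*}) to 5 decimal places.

spectrum of D⁻¹(L+U) = {cos(kπ/200) : 1≤k≤199}; ρ_J = cos(π/200) = 0.99988.
√(1 − cos²(π/200)) = sin(π/200) ≈ 0.015707.
ω* = 2 / (1 + 0.015707) = 2 / 1.015707 ≈ 1.96907.
ρ(B_{ω*}) = ω*−1 = 0.96907

ω* = 1.96907, ρ_SOR = 0.96907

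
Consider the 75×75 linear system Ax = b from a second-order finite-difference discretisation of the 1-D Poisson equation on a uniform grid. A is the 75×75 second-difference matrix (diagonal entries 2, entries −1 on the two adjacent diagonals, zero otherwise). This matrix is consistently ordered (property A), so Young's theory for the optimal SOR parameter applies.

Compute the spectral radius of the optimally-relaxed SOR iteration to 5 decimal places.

ρ_SOR = 0.92063

spectrum of D⁻¹(L+U) = {cos(kπ/76) : 1≤k≤75}; ρ_J = cos(π/76) = 0.99915.
√(1 − cos²(π/76)) = sin(π/76) ≈ 0.041325.
Young: ω* = 2/(1+√(1−ρ_J²)) = 2/(1+0.041325) = 2/1.041325 = 1.92063.
ρ(B_{ω*}) = ω*−1 = 0.92063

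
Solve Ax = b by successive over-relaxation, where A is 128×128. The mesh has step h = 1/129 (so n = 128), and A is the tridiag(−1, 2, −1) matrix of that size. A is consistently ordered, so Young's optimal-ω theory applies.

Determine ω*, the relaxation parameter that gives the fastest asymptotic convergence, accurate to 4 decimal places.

ω* = 1.9525

With n=128, ρ(Jacobi) = cos(π/129) = 0.9997.
root = sin(π/129) = 0.02435  (since 1−cos² = sin²).
ω* = 2/(1 + 0.02435) = 2/1.02435 = 1.9525.
[ρ_SOR] ω* − 1 = 0.9525.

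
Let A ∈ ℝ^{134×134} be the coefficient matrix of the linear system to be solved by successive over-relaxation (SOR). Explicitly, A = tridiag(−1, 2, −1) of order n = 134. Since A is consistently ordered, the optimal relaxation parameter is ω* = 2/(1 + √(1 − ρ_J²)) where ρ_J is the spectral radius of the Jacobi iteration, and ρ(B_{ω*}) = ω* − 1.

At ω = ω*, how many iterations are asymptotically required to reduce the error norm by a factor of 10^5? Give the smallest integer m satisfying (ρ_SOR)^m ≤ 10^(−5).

n=134: λ(B_J) = 1 − λ(A)/2 = cos(kπ/135); k=1 gives ρ_J = 0.9997292.
√(1−ρ_J²) = |sin(π/135)| = 0.0232690
ω* = 2/(1 + 0.0232690) = 2/1.0232690 = 1.9545203.
ρ(B_{ω*}) = ω*−1 = 0.9545203
m ≥ 5·ln10 / (−ln 0.9545203) = 247.342; smallest integer m = 248.

m = 248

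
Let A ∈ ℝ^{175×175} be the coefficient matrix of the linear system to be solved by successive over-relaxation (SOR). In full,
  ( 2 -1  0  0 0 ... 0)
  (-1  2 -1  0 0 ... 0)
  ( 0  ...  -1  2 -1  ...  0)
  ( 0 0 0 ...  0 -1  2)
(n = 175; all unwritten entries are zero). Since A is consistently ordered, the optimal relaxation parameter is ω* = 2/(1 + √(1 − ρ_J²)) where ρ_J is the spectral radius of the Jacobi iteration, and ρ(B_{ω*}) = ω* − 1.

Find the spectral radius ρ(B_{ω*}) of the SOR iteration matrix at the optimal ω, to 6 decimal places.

ρ_SOR = 0.964928

B_J for the 175×175 system has eigenvalues cos(kπ/176); ρ_J = cos(π/176) = 0.999841.
√(1−ρ_J²) simplifies to sin(π/176) = 0.0178490.
ω* = 2/(1 + 0.0178490) = 2/1.0178490 = 1.964928.
ρ(B_{ω*}) = ω*−1 = 0.964928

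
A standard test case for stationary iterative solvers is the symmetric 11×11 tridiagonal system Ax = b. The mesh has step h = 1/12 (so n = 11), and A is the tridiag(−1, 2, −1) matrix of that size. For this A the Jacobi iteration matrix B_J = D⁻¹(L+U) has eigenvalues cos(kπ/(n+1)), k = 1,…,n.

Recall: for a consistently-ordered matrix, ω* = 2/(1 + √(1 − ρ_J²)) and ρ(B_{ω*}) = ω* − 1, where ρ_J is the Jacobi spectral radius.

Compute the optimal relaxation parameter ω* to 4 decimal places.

n=11: λ(B_J) = 1 − λ(A)/2 = cos(kπ/12); k=1 gives ρ_J = 0.9659.
√(1 − cos²(π/12)) = sin(π/12) ≈ 0.25882.
[ω*] 2 ÷ (1 + 0.25882) = 2 ÷ 1.25882 = 1.5888.
At ω = 1.5888 every |λ(B_ω)| = ω−1, so ρ_SOR = 0.5888.

ω* = 1.5888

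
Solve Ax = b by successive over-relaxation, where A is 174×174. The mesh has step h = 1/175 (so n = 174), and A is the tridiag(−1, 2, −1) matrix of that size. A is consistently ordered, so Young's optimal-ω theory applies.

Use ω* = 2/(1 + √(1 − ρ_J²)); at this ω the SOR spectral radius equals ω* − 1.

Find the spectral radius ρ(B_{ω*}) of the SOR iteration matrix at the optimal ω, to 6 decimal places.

[ρ_J] n=174: ρ(B_J) = cos(π/(n+1)) = cos(π/175) = 0.999839.
√(1−ρ_J²) simplifies to sin(π/175) = 0.0179510.
ω* = 2/(1+0.0179510) = 1.964731
Hence ρ(B_{ω*}) = 1.964731 − 1 = 0.964731.

ρ_SOR = 0.964731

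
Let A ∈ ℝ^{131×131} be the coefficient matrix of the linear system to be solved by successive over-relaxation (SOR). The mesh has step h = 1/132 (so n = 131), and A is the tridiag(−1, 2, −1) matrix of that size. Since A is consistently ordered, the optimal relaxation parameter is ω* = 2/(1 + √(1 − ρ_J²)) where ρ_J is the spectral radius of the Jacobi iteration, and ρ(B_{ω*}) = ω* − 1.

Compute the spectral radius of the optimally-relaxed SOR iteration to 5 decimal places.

[ρ_J] n=131: ρ(B_J) = cos(π/(n+1)) = cos(π/132) = 0.99972.
√(1 − cos²(π/132)) = sin(π/132) ≈ 0.023798.
So ω* = 2/1.023798 = 1.95351 (Young).
ρ_SOR = ω* − 1 = 1.95351 − 1 = 0.95351.

ρ_SOR = 0.95351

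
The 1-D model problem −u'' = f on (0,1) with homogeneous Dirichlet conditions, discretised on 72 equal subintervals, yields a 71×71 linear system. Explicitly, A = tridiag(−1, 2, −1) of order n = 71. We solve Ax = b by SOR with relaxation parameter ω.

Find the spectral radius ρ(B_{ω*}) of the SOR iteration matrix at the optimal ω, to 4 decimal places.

ρ_SOR = 0.9164

B_J for the 71×71 system has eigenvalues cos(kπ/72); ρ_J = cos(π/72) = 0.9990.
√(1−ρ_J²) = |sin(π/72)| = 0.04362
So ω* = 2/1.04362 = 1.9164 (Young).
At ω = 1.9164 every |λ(B_ω)| = ω−1, so ρ_SOR = 0.9164.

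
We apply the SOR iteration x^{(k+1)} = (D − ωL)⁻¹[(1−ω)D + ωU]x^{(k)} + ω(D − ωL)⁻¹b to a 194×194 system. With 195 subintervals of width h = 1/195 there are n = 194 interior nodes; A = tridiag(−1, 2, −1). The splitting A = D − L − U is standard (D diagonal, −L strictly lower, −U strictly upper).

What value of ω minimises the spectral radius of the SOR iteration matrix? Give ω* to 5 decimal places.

[ρ_J] n=194: ρ(B_J) = cos(π/(n+1)) = cos(π/195) = 0.99987.
√(1 − cos²(π/195)) = sin(π/195) ≈ 0.016110.
ω* = 2/(1+0.016110) = 1.96829
[ρ_SOR] ω* − 1 = 0.96829.

ω* = 1.96829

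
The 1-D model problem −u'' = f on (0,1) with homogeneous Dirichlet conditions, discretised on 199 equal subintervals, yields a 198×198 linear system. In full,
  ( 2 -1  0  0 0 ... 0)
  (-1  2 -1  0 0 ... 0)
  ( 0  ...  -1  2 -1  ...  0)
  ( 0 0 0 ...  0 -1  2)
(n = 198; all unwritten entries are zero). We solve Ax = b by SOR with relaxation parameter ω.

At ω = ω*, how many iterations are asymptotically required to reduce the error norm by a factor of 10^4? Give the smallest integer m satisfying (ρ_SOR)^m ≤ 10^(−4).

[ρ_J] n=198: ρ(B_J) = cos(π/(n+1)) = cos(π/199) = 0.9998754.
√(1−ρ_J²) = |sin(π/199)| = 0.0157862
ω* = 2/(1 + 0.0157862) = 2/1.0157862 = 1.9689183.
At ω = 1.9689183 every |λ(B_ω)| = ω−1, so ρ_SOR = 0.9689183.
Need (0.9689183)^m ≤ 10^(−4): m ≥ 4·ln10/|ln 0.9689183| = 9.21034/0.031575 = 291.697 ⇒ m = 292.

m = 292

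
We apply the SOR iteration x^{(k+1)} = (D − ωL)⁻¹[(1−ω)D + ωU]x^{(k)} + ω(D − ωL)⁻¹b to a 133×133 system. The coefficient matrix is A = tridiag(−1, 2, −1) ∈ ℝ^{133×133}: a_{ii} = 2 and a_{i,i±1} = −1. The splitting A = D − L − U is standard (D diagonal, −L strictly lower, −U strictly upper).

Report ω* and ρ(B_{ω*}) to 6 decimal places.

n=133: λ(B_J) = 1 − λ(A)/2 = cos(kπ/134); k=1 gives ρ_J = 0.999725.
√(1−ρ_J²) = |sin(π/134)| = 0.0234426
ω* = 2/(1 + 0.0234426) = 2/1.0234426 = 1.954189.
[ρ_SOR] ω* − 1 = 0.954189.

ω* = 1.954189, ρ_SOR = 0.954189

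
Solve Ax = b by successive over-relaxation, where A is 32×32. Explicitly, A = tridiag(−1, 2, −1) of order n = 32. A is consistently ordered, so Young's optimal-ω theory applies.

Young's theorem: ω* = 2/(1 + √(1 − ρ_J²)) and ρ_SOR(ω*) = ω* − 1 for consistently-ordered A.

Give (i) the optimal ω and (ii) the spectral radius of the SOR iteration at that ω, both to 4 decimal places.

ρ_J = max_k |cos(kπ/33)| = cos(π/33) = 0.9955
root = sin(π/33) = 0.09506  (since 1−cos² = sin²).
ω* = 2/(1 + 0.09506) = 2/1.09506 = 1.8264.
[ρ_SOR] ω* − 1 = 0.8264.

ω* = 1.8264, ρ_SOR = 0.8264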